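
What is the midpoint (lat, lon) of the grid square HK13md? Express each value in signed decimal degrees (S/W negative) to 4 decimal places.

13.1458, -36.9583

Field H=7, K=10: +7·20° lon, +10·10° lat → SW at lon -40°, lat 10°.
Square 1, 3: +1·2° lon, +3·1° lat → SW at lon -38°, lat 13°.
Subsquare m=12, d=3: +12·0.0833333° lon, +3·0.0416667° lat → SW at lon -37°, lat 13.125°.
Cell spans 0.0833333° lon × 0.0416667° lat. Centre is SW corner plus half of each.
latitude 13.1458, longitude -36.9583.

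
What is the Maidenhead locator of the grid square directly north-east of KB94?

LB05

Longitude square 9; +1 → 10, wraps to 0, carry into field.
Longitude field K = 10; +1 → 11 = L.
Latitude square 4; +1 → 5.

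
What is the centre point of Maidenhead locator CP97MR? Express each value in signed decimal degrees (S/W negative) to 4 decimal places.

67.7292, -120.9583

Field C=2, P=15: +2·20° lon, +15·10° lat → SW at lon -140°, lat 60°.
Square 9, 7: +9·2° lon, +7·1° lat → SW at lon -122°, lat 67°.
Subsquare m=12, r=17: +12·0.0833333° lon, +17·0.0416667° lat → SW at lon -121°, lat 67.7083°.
Cell spans 0.0833333° lon × 0.0416667° lat. Centre is SW corner plus half of each.
latitude 67.7292, longitude -120.9583.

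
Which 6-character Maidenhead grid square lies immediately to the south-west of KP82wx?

KP82vw

Longitude subsquare w = 22; −1 → 21 = v.
Latitude subsquare x = 23; −1 → 22 = w.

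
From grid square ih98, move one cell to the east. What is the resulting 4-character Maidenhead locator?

Longitude square 9; +1 → 10, wraps to 0, carry into field.
Longitude field I = 8; +1 → 9 = J.
The latitude characters are unchanged.

JH08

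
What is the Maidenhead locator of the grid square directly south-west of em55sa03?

EM55ra92

Longitude extended square 0; −1 → -1, wraps to 9, carry into subsquare.
Longitude subsquare s = 18; −1 → 17 = r.
Latitude extended square 3; −1 → 2.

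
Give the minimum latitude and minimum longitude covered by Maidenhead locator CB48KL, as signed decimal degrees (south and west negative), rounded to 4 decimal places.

-71.5417, -131.1667

Field C=2, B=1: +2·20° lon, +1·10° lat → SW at lon -140°, lat -80°.
Square 4, 8: +4·2° lon, +8·1° lat → SW at lon -132°, lat -72°.
Subsquare k=10, l=11: +10·0.0833333° lon, +11·0.0416667° lat → SW at lon -131.167°, lat -71.5417°.
latitude -71.5417, longitude -131.1667.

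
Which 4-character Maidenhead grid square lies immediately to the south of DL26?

DL25

Latitude square 6; −1 → 5.
The longitude characters are unchanged.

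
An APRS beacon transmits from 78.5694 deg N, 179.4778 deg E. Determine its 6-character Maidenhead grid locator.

RQ98rn

Offset from 180°W / 90°S: lon 359.4778°, lat 168.5694°.
Field: 359.4778/20 → 17 → R, 168.5694/10 → 16 → Q; chars RQ.
Square: 19.4778/2 → 9, 8.5694/1 → 8; chars 98.
Subsquare: 1.4778/0.0833333 → 17 → r, 0.5694/0.0416667 → 13 → n; chars rn.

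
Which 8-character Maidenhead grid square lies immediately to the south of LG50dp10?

Latitude extended square 0; −1 → -1, wraps to 9, carry into subsquare.
Latitude subsquare p = 15; −1 → 14 = o.
The longitude characters are unchanged.

LG50do19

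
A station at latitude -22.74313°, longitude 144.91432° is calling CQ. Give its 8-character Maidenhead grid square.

Shift to the Maidenhead origin (180°W, 90°S): lon 324.91432, lat 67.25687.
Field (20°×10°, letters A–R): 324.91432/20 → 16 → Q, 67.25687/10 → 6 → G; chars QG.
Square (2°×1°, digits 0–9): 4.91432/2 → 2, 7.25687/1 → 7; chars 27.
Subsquare (5′×2.5′, letters a–x): 0.91432/0.0833333 → 10 → k, 0.25687/0.0416667 → 6 → g; chars kg.
Extended square (30″×15″, digits 0–9): 0.08099/0.00833333 → 9, 0.00687/0.00416667 → 1; chars 91.

QG27kg91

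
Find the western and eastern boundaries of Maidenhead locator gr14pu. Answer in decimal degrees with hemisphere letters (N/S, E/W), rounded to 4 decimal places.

Field G=6, R=17: +6·20° lon, +17·10° lat → SW at lon -60°, lat 80°.
Square 1, 4: +1·2° lon, +4·1° lat → SW at lon -58°, lat 84°.
Subsquare p=15, u=20: +15·0.0833333° lon, +20·0.0416667° lat → SW at lon -56.75°, lat 84.8333°.
Cell spans 0.0833333° lon × 0.0416667° lat.
west 56.7500° W, east 56.6667° W.

56.7500° W, 56.6667° W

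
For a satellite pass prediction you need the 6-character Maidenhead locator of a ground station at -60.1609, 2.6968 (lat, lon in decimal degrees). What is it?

JC19iu

Offset from 180°W / 90°S: lon 182.6968°, lat 29.8391°.
Field: 182.6968/20 → 9 → J, 29.8391/10 → 2 → C; chars JC.
Square: 2.6968/2 → 1, 9.8391/1 → 9; chars 19.
Subsquare: 0.6968/0.0833333 → 8 → i, 0.8391/0.0416667 → 20 → u; chars iu.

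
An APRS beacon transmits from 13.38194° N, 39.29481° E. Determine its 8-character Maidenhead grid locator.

KK93pj51

Shift to the Maidenhead origin (180°W, 90°S): lon 219.29481, lat 103.38194.
Field (20°×10°, letters A–R): 219.29481/20 → 10 → K, 103.38194/10 → 10 → K; chars KK.
Square (2°×1°, digits 0–9): 19.29481/2 → 9, 3.38194/1 → 3; chars 93.
Subsquare (5′×2.5′, letters a–x): 1.29481/0.0833333 → 15 → p, 0.38194/0.0416667 → 9 → j; chars pj.
Extended square (30″×15″, digits 0–9): 0.04481/0.00833333 → 5, 0.00694/0.00416667 → 1; chars 51.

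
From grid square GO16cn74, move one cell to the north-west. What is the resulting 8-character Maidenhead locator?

GO16cn65

Longitude extended square 7; −1 → 6.
Latitude extended square 4; +1 → 5.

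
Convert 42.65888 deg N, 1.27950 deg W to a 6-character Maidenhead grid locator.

IN92ip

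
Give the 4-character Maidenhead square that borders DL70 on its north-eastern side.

Longitude square 7; +1 → 8.
Latitude square 0; +1 → 1.

DL81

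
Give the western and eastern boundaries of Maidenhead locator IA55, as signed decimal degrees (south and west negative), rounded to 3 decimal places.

-10.000, -8.000

Field I=8, A=0: +8·20° lon, +0·10° lat → SW at lon -20°, lat -90°.
Square 5, 5: +5·2° lon, +5·1° lat → SW at lon -10°, lat -85°.
Cell spans 2° lon × 1° lat.
west -10.000, east -8.000.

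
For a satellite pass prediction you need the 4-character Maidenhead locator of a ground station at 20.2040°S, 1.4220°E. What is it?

Offset from 180°W / 90°S: lon 181.42°, lat 69.80°.
Field: lon ⌊181.42/20⌋ = 9 → J; lat ⌊69.80/10⌋ = 6 → G.
Square: lon ⌊1.42/2⌋ = 0; lat ⌊9.80/1⌋ = 9.

JG09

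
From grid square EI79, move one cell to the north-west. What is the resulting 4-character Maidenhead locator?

Longitude square 7; −1 → 6.
Latitude square 9; +1 → 10, wraps to 0, carry into field.
Latitude field I = 8; +1 → 9 = J.

EJ60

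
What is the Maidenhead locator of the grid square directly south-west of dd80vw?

DD80uv

Longitude subsquare v = 21; −1 → 20 = u.
Latitude subsquare w = 22; −1 → 21 = v.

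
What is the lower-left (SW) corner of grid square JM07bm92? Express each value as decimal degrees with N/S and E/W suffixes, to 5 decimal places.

Field J=9, M=12: +9·20° lon, +12·10° lat → SW at lon 0°, lat 30°.
Square 0, 7: +0·2° lon, +7·1° lat → SW at lon 0°, lat 37°.
Subsquare b=1, m=12: +1·0.0833333° lon, +12·0.0416667° lat → SW at lon 0.0833333°, lat 37.5°.
Extended square 9, 2: +9·0.00833333° lon, +2·0.00416667° lat → SW at lon 0.158333°, lat 37.5083°.
latitude 37.50833° N, longitude 0.15833° E.

37.50833° N, 0.15833° E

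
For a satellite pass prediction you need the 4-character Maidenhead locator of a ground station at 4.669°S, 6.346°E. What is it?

JI35

Offset from 180°W / 90°S: lon 186.35°, lat 85.33°.
Field: lon ⌊186.35/20⌋ = 9 → J; lat ⌊85.33/10⌋ = 8 → I.
Square: lon ⌊6.35/2⌋ = 3; lat ⌊5.33/1⌋ = 5.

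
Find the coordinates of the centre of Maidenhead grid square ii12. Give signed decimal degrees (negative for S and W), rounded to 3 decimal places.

-7.500, -17.000

Field I=8, I=8: +8·20° lon, +8·10° lat → SW at lon -20°, lat -10°.
Square 1, 2: +1·2° lon, +2·1° lat → SW at lon -18°, lat -8°.
Cell spans 2° lon × 1° lat. Centre is SW corner plus half of each.
latitude -7.500, longitude -17.000.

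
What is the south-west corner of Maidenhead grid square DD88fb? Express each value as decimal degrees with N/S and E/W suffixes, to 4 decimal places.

51.9583° S, 103.5833° W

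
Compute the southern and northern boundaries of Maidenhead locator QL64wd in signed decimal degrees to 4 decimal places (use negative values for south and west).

24.1250, 24.1667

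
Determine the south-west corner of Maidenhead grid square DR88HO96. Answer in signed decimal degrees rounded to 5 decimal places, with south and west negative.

Field D=3, R=17: +3·20° lon, +17·10° lat → SW at lon -120°, lat 80°.
Square 8, 8: +8·2° lon, +8·1° lat → SW at lon -104°, lat 88°.
Subsquare h=7, o=14: +7·0.0833333° lon, +14·0.0416667° lat → SW at lon -103.417°, lat 88.5833°.
Extended square 9, 6: +9·0.00833333° lon, +6·0.00416667° lat → SW at lon -103.342°, lat 88.6083°.
latitude 88.60833, longitude -103.34167.

88.60833, -103.34167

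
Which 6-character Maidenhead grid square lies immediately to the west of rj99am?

Longitude subsquare a = 0; −1 → -1, wraps to 23 = x, carry into square.
Longitude square 9; −1 → 8.
The latitude characters are unchanged.

RJ89xm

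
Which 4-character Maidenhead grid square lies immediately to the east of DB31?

DB41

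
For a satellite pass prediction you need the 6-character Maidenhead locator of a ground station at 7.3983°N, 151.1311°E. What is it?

Add 180° to longitude and 90° to latitude: 331.1311, 97.3983.
Field: 331.1311/20 → 16 → Q, 97.3983/10 → 9 → J; chars QJ.
Square: 11.1311/2 → 5, 7.3983/1 → 7; chars 57.
Subsquare: 1.1311/0.0833333 → 13 → n, 0.3983/0.0416667 → 9 → j; chars nj.

QJ57nj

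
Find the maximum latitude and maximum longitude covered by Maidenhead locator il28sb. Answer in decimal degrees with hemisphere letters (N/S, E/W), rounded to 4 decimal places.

28.0833° N, 14.4167° W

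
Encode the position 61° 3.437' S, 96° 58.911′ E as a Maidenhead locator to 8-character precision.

Add 180° to longitude and 90° to latitude: 276.98185, 28.94272.
Field: lon ⌊276.98185/20⌋ = 13 → N; lat ⌊28.94272/10⌋ = 2 → C.
Square: lon ⌊16.98185/2⌋ = 8; lat ⌊8.94272/1⌋ = 8.
Subsquare: lon ⌊0.98185/0.0833333⌋ = 11 → l; lat ⌊0.94272/0.0416667⌋ = 22 → w.
Extended square: lon ⌊0.06518/0.00833333⌋ = 7; lat ⌊0.02605/0.00416667⌋ = 6.

NC88lw76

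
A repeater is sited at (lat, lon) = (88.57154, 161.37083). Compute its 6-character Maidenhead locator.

RR08qn

Shift to the Maidenhead origin (180°W, 90°S): lon 341.3708, lat 178.5715.
Field: 341.3708/20 → 17 → R, 178.5715/10 → 17 → R; chars RR.
Square: 1.3708/2 → 0, 8.5715/1 → 8; chars 08.
Subsquare: 1.3708/0.0833333 → 16 → q, 0.5715/0.0416667 → 13 → n; chars qn.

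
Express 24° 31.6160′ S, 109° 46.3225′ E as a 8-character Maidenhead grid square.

Offset from 180°W / 90°S: lon 289.77204°, lat 65.47307°.
Field: lon ⌊289.77204/20⌋ = 14 → O; lat ⌊65.47307/10⌋ = 6 → G.
Square: lon ⌊9.77204/2⌋ = 4; lat ⌊5.47307/1⌋ = 5.
Subsquare: lon ⌊1.77204/0.0833333⌋ = 21 → v; lat ⌊0.47307/0.0416667⌋ = 11 → l.
Extended square: lon ⌊0.02204/0.00833333⌋ = 2; lat ⌊0.01473/0.00416667⌋ = 3.

OG45vl23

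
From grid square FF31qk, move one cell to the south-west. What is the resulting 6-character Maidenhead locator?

Longitude subsquare q = 16; −1 → 15 = p.
Latitude subsquare k = 10; −1 → 9 = j.

FF31pj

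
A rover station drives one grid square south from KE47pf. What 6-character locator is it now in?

KE47pe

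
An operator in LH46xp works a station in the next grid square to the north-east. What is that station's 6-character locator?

Longitude subsquare x = 23; +1 → 24, wraps to 0 = a, carry into square.
Longitude square 4; +1 → 5.
Latitude subsquare p = 15; +1 → 16 = q.

LH56aq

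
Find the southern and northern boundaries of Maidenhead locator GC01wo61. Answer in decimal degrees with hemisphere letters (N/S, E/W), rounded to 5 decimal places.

Field G=6, C=2: +6·20° lon, +2·10° lat → SW at lon -60°, lat -70°.
Square 0, 1: +0·2° lon, +1·1° lat → SW at lon -60°, lat -69°.
Subsquare w=22, o=14: +22·0.0833333° lon, +14·0.0416667° lat → SW at lon -58.1667°, lat -68.4167°.
Extended square 6, 1: +6·0.00833333° lon, +1·0.00416667° lat → SW at lon -58.1167°, lat -68.4125°.
Cell spans 0.00833333° lon × 0.00416667° lat.
south 68.41250° S, north 68.40833° S.

68.41250° S, 68.40833° S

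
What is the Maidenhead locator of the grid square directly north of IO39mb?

IO39mc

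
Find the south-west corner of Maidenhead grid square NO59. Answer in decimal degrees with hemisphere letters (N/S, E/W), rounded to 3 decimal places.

59.000° N, 90.000° E

Field N=13, O=14: +13·20° lon, +14·10° lat → SW at lon 80°, lat 50°.
Square 5, 9: +5·2° lon, +9·1° lat → SW at lon 90°, lat 59°.
latitude 59.000° N, longitude 90.000° E.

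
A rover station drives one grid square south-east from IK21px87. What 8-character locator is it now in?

IK21px96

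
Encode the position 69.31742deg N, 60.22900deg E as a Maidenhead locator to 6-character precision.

MP09ch

Offset from 180°W / 90°S: lon 240.2290°, lat 159.3174°.
Field (20°×10°, letters A–R): lon ⌊240.2290/20⌋ = 12 → M; lat ⌊159.3174/10⌋ = 15 → P.
Square (2°×1°, digits 0–9): lon ⌊0.2290/2⌋ = 0; lat ⌊9.3174/1⌋ = 9.
Subsquare (5′×2.5′, letters a–x): lon ⌊0.2290/0.0833333⌋ = 2 → c; lat ⌊0.3174/0.0416667⌋ = 7 → h.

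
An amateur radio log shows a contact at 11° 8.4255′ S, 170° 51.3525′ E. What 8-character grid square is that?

Offset from 180°W / 90°S: lon 350.85587°, lat 78.85958°.
Field: 350.85587/20 → 17 → R, 78.85958/10 → 7 → H; chars RH.
Square: 10.85587/2 → 5, 8.85958/1 → 8; chars 58.
Subsquare: 0.85587/0.0833333 → 10 → k, 0.85958/0.0416667 → 20 → u; chars ku.
Extended square: 0.02254/0.00833333 → 2, 0.02624/0.00416667 → 6; chars 26.

RH58ku26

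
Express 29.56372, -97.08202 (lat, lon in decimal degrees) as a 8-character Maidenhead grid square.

EL19ln05

Add 180° to longitude and 90° to latitude: 82.91798, 119.56372.
Field: 82.91798/20 → 4 → E, 119.56372/10 → 11 → L; chars EL.
Square: 2.91798/2 → 1, 9.56372/1 → 9; chars 19.
Subsquare: 0.91798/0.0833333 → 11 → l, 0.56372/0.0416667 → 13 → n; chars ln.
Extended square: 0.00131/0.00833333 → 0, 0.02205/0.00416667 → 5; chars 05.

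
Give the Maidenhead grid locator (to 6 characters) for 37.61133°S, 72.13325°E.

MF62bj

Shift to the Maidenhead origin (180°W, 90°S): lon 252.1333, lat 52.3887.
Field: 252.1333/20 → 12 → M, 52.3887/10 → 5 → F; chars MF.
Square: 12.1333/2 → 6, 2.3887/1 → 2; chars 62.
Subsquare: 0.1333/0.0833333 → 1 → b, 0.3887/0.0416667 → 9 → j; chars bj.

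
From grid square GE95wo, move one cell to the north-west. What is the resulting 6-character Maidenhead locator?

GE95vp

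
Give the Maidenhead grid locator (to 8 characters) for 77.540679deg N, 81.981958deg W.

Shift to the Maidenhead origin (180°W, 90°S): lon 98.01804, lat 167.54068.
Field (20°×10°, letters A–R): 98.01804/20 → 4 → E, 167.54068/10 → 16 → Q; chars EQ.
Square (2°×1°, digits 0–9): 18.01804/2 → 9, 7.54068/1 → 7; chars 97.
Subsquare (5′×2.5′, letters a–x): 0.01804/0.0833333 → 0 → a, 0.54068/0.0416667 → 12 → m; chars am.
Extended square (30″×15″, digits 0–9): 0.01804/0.00833333 → 2, 0.04068/0.00416667 → 9; chars 29.

EQ97am29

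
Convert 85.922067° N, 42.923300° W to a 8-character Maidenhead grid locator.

GR85mw91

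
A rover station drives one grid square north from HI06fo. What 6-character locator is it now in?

HI06fp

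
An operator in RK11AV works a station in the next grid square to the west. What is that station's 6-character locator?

RK01xv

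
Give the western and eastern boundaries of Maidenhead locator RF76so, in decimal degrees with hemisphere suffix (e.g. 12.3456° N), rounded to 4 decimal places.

Field R=17, F=5: +17·20° lon, +5·10° lat → SW at lon 160°, lat -40°.
Square 7, 6: +7·2° lon, +6·1° lat → SW at lon 174°, lat -34°.
Subsquare s=18, o=14: +18·0.0833333° lon, +14·0.0416667° lat → SW at lon 175.5°, lat -33.4167°.
Cell spans 0.0833333° lon × 0.0416667° lat.
west 175.5000° E, east 175.5833° E.

175.5000° E, 175.5833° E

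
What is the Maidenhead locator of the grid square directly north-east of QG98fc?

Longitude subsquare f = 5; +1 → 6 = g.
Latitude subsquare c = 2; +1 → 3 = d.

QG98gd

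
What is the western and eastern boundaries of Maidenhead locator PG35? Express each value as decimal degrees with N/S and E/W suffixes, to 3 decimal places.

Field P=15, G=6: +15·20° lon, +6·10° lat → SW at lon 120°, lat -30°.
Square 3, 5: +3·2° lon, +5·1° lat → SW at lon 126°, lat -25°.
Cell spans 2° lon × 1° lat.
west 126.000° E, east 128.000° E.

126.000° E, 128.000° E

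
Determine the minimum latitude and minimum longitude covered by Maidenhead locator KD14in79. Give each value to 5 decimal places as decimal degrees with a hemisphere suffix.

Field K=10, D=3: +10·20° lon, +3·10° lat → SW at lon 20°, lat -60°.
Square 1, 4: +1·2° lon, +4·1° lat → SW at lon 22°, lat -56°.
Subsquare i=8, n=13: +8·0.0833333° lon, +13·0.0416667° lat → SW at lon 22.6667°, lat -55.4583°.
Extended square 7, 9: +7·0.00833333° lon, +9·0.00416667° lat → SW at lon 22.725°, lat -55.4208°.
latitude 55.42083° S, longitude 22.72500° E.

55.42083° S, 22.72500° E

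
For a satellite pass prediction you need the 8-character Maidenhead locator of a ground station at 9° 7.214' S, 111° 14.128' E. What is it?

OI50ov81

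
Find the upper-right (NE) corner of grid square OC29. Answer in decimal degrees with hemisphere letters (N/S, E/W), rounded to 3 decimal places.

60.000° S, 106.000° E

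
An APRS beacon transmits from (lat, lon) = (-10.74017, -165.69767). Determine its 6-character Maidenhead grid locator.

AH79dg

Offset from 180°W / 90°S: lon 14.3023°, lat 79.2598°.
Field: lon ⌊14.3023/20⌋ = 0 → A; lat ⌊79.2598/10⌋ = 7 → H.
Square: lon ⌊14.3023/2⌋ = 7; lat ⌊9.2598/1⌋ = 9.
Subsquare: lon ⌊0.3023/0.0833333⌋ = 3 → d; lat ⌊0.2598/0.0416667⌋ = 6 → g.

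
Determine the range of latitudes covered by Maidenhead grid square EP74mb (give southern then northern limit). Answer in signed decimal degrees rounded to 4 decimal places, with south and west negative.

Field E=4, P=15: +4·20° lon, +15·10° lat → SW at lon -100°, lat 60°.
Square 7, 4: +7·2° lon, +4·1° lat → SW at lon -86°, lat 64°.
Subsquare m=12, b=1: +12·0.0833333° lon, +1·0.0416667° lat → SW at lon -85°, lat 64.0417°.
Cell spans 0.0833333° lon × 0.0416667° lat.
south 64.0417, north 64.0833.

64.0417, 64.0833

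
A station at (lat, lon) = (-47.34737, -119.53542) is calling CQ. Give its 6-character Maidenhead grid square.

DE02fp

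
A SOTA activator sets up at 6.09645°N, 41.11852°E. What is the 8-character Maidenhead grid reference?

LJ06nc43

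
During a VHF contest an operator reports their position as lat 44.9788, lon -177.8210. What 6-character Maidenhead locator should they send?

AN14cx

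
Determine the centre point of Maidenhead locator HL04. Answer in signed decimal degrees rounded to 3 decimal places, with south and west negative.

24.500, -39.000

Field H=7, L=11: +7·20° lon, +11·10° lat → SW at lon -40°, lat 20°.
Square 0, 4: +0·2° lon, +4·1° lat → SW at lon -40°, lat 24°.
Cell spans 2° lon × 1° lat. Centre is SW corner plus half of each.
latitude 24.500, longitude -39.000.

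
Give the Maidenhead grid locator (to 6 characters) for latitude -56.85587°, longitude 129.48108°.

PD43rd

Offset from 180°W / 90°S: lon 309.4811°, lat 33.1441°.
Field: 309.4811/20 → 15 → P, 33.1441/10 → 3 → D; chars PD.
Square: 9.4811/2 → 4, 3.1441/1 → 3; chars 43.
Subsquare: 1.4811/0.0833333 → 17 → r, 0.1441/0.0416667 → 3 → d; chars rd.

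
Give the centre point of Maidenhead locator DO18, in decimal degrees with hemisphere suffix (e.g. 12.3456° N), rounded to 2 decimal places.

Field D=3, O=14: +3·20° lon, +14·10° lat → SW at lon -120°, lat 50°.
Square 1, 8: +1·2° lon, +8·1° lat → SW at lon -118°, lat 58°.
Cell spans 2° lon × 1° lat. Centre is SW corner plus half of each.
latitude 58.50° N, longitude 117.00° W.

58.50° N, 117.00° W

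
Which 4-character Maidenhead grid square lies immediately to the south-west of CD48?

Longitude square 4; −1 → 3.
Latitude square 8; −1 → 7.

CD37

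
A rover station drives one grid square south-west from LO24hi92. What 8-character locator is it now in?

LO24hi81

Longitude extended square 9; −1 → 8.
Latitude extended square 2; −1 → 1.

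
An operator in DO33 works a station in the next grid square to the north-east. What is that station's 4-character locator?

DO44

Longitude square 3; +1 → 4.
Latitude square 3; +1 → 4.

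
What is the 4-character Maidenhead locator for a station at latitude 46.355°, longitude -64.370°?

Add 180° to longitude and 90° to latitude: 115.63, 136.35.
Field (20°×10°, letters A–R): lon ⌊115.63/20⌋ = 5 → F; lat ⌊136.35/10⌋ = 13 → N.
Square (2°×1°, digits 0–9): lon ⌊15.63/2⌋ = 7; lat ⌊6.35/1⌋ = 6.

FN76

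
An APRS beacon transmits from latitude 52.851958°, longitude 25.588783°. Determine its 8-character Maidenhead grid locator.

Offset from 180°W / 90°S: lon 205.58878°, lat 142.85196°.
Field: lon ⌊205.58878/20⌋ = 10 → K; lat ⌊142.85196/10⌋ = 14 → O.
Square: lon ⌊5.58878/2⌋ = 2; lat ⌊2.85196/1⌋ = 2.
Subsquare: lon ⌊1.58878/0.0833333⌋ = 19 → t; lat ⌊0.85196/0.0416667⌋ = 20 → u.
Extended square: lon ⌊0.00545/0.00833333⌋ = 0; lat ⌊0.01862/0.00416667⌋ = 4.

KO22tu04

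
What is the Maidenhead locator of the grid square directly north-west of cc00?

BC91

Longitude square 0; −1 → -1, wraps to 9, carry into field.
Longitude field C = 2; −1 → 1 = B.
Latitude square 0; +1 → 1.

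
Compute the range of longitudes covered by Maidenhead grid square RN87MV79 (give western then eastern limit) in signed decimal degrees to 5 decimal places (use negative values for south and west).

177.05833, 177.06667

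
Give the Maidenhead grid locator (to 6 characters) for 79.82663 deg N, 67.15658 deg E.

Shift to the Maidenhead origin (180°W, 90°S): lon 247.1566, lat 169.8266.
Field: lon ⌊247.1566/20⌋ = 12 → M; lat ⌊169.8266/10⌋ = 16 → Q.
Square: lon ⌊7.1566/2⌋ = 3; lat ⌊9.8266/1⌋ = 9.
Subsquare: lon ⌊1.1566/0.0833333⌋ = 13 → n; lat ⌊0.8266/0.0416667⌋ = 19 → t.

MQ39nt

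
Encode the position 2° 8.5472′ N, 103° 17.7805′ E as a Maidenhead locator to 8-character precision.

Add 180° to longitude and 90° to latitude: 283.29634, 92.14245.
Field (20°×10°, letters A–R): lon ⌊283.29634/20⌋ = 14 → O; lat ⌊92.14245/10⌋ = 9 → J.
Square (2°×1°, digits 0–9): lon ⌊3.29634/2⌋ = 1; lat ⌊2.14245/1⌋ = 2.
Subsquare (5′×2.5′, letters a–x): lon ⌊1.29634/0.0833333⌋ = 15 → p; lat ⌊0.14245/0.0416667⌋ = 3 → d.
Extended square (30″×15″, digits 0–9): lon ⌊0.04634/0.00833333⌋ = 5; lat ⌊0.01745/0.00416667⌋ = 4.

OJ12pd54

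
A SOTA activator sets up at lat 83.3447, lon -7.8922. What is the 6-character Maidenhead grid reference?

IR63bi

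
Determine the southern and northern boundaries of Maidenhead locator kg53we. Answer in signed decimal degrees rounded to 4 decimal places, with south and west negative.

Field K=10, G=6: +10·20° lon, +6·10° lat → SW at lon 20°, lat -30°.
Square 5, 3: +5·2° lon, +3·1° lat → SW at lon 30°, lat -27°.
Subsquare w=22, e=4: +22·0.0833333° lon, +4·0.0416667° lat → SW at lon 31.8333°, lat -26.8333°.
Cell spans 0.0833333° lon × 0.0416667° lat.
south -26.8333, north -26.7917.

-26.8333, -26.7917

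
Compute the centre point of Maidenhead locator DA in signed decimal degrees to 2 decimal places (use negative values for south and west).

-85.00, -110.00

Field D=3, A=0: +3·20° lon, +0·10° lat → SW at lon -120°, lat -90°.
Cell spans 20° lon × 10° lat. Centre is SW corner plus half of each.
latitude -85.00, longitude -110.00.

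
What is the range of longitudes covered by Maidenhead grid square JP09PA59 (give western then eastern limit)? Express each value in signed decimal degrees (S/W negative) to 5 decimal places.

Field J=9, P=15: +9·20° lon, +15·10° lat → SW at lon 0°, lat 60°.
Square 0, 9: +0·2° lon, +9·1° lat → SW at lon 0°, lat 69°.
Subsquare p=15, a=0: +15·0.0833333° lon, +0·0.0416667° lat → SW at lon 1.25°, lat 69°.
Extended square 5, 9: +5·0.00833333° lon, +9·0.00416667° lat → SW at lon 1.29167°, lat 69.0375°.
Cell spans 0.00833333° lon × 0.00416667° lat.
west 1.29167, east 1.30000.

1.29167, 1.30000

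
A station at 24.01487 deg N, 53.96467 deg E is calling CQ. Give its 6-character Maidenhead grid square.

LL64xa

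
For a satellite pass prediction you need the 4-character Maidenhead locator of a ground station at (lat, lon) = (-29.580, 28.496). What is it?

KG40

Offset from 180°W / 90°S: lon 208.50°, lat 60.42°.
Field: 208.50/20 → 10 → K, 60.42/10 → 6 → G; chars KG.
Square: 8.50/2 → 4, 0.42/1 → 0; chars 40.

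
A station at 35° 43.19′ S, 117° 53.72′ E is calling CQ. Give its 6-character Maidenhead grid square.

OF84wg

Shift to the Maidenhead origin (180°W, 90°S): lon 297.8953, lat 54.2802.
Field: 297.8953/20 → 14 → O, 54.2802/10 → 5 → F; chars OF.
Square: 17.8953/2 → 8, 4.2802/1 → 4; chars 84.
Subsquare: 1.8953/0.0833333 → 22 → w, 0.2802/0.0416667 → 6 → g; chars wg.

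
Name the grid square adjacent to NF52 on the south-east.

Longitude square 5; +1 → 6.
Latitude square 2; −1 → 1.

NF61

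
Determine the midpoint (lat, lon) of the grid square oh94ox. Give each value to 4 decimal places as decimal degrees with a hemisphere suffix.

Field O=14, H=7: +14·20° lon, +7·10° lat → SW at lon 100°, lat -20°.
Square 9, 4: +9·2° lon, +4·1° lat → SW at lon 118°, lat -16°.
Subsquare o=14, x=23: +14·0.0833333° lon, +23·0.0416667° lat → SW at lon 119.167°, lat -15.0417°.
Cell spans 0.0833333° lon × 0.0416667° lat. Centre is SW corner plus half of each.
latitude 15.0208° S, longitude 119.2083° E.

15.0208° S, 119.2083° E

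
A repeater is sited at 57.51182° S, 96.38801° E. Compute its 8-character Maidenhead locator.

Add 180° to longitude and 90° to latitude: 276.38801, 32.48818.
Field (20°×10°, letters A–R): lon ⌊276.38801/20⌋ = 13 → N; lat ⌊32.48818/10⌋ = 3 → D.
Square (2°×1°, digits 0–9): lon ⌊16.38801/2⌋ = 8; lat ⌊2.48818/1⌋ = 2.
Subsquare (5′×2.5′, letters a–x): lon ⌊0.38801/0.0833333⌋ = 4 → e; lat ⌊0.48818/0.0416667⌋ = 11 → l.
Extended square (30″×15″, digits 0–9): lon ⌊0.05468/0.00833333⌋ = 6; lat ⌊0.02985/0.00416667⌋ = 7.

ND82el67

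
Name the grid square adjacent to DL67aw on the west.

DL57xw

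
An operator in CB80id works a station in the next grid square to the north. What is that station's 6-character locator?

Latitude subsquare d = 3; +1 → 4 = e.
The longitude characters are unchanged.

CB80ie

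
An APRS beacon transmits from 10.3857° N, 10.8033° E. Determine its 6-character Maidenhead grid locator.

JK50jj

Add 180° to longitude and 90° to latitude: 190.8033, 100.3857.
Field: lon ⌊190.8033/20⌋ = 9 → J; lat ⌊100.3857/10⌋ = 10 → K.
Square: lon ⌊10.8033/2⌋ = 5; lat ⌊0.3857/1⌋ = 0.
Subsquare: lon ⌊0.8033/0.0833333⌋ = 9 → j; lat ⌊0.3857/0.0416667⌋ = 9 → j.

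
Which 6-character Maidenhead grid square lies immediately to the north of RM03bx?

RM04ba

Latitude subsquare x = 23; +1 → 24, wraps to 0 = a, carry into square.
Latitude square 3; +1 → 4.
The longitude characters are unchanged.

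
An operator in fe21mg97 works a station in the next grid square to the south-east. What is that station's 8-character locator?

Longitude extended square 9; +1 → 10, wraps to 0, carry into subsquare.
Longitude subsquare m = 12; +1 → 13 = n.
Latitude extended square 7; −1 → 6.

FE21ng06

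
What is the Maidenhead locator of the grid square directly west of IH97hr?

Longitude subsquare h = 7; −1 → 6 = g.
The latitude characters are unchanged.

IH97gr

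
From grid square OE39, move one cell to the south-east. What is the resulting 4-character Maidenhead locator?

OE48

Longitude square 3; +1 → 4.
Latitude square 9; −1 → 8.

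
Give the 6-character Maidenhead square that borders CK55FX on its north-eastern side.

CK56ga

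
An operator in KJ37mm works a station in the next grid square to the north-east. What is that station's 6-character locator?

KJ37nn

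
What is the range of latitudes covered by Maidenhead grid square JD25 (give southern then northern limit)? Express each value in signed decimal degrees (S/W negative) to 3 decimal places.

-55.000, -54.000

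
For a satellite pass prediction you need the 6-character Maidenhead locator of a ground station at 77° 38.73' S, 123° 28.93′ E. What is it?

PB12ri

Shift to the Maidenhead origin (180°W, 90°S): lon 303.4822, lat 12.3545.
Field: 303.4822/20 → 15 → P, 12.3545/10 → 1 → B; chars PB.
Square: 3.4822/2 → 1, 2.3545/1 → 2; chars 12.
Subsquare: 1.4822/0.0833333 → 17 → r, 0.3545/0.0416667 → 8 → i; chars ri.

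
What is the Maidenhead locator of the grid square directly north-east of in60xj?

Longitude subsquare x = 23; +1 → 24, wraps to 0 = a, carry into square.
Longitude square 6; +1 → 7.
Latitude subsquare j = 9; +1 → 10 = k.

IN70ak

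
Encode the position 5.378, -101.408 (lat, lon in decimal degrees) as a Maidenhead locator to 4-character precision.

DJ95

Offset from 180°W / 90°S: lon 78.59°, lat 95.38°.
Field: lon ⌊78.59/20⌋ = 3 → D; lat ⌊95.38/10⌋ = 9 → J.
Square: lon ⌊18.59/2⌋ = 9; lat ⌊5.38/1⌋ = 5.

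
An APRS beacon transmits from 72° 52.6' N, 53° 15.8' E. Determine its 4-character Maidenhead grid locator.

Shift to the Maidenhead origin (180°W, 90°S): lon 233.26, lat 162.88.
Field: 233.26/20 → 11 → L, 162.88/10 → 16 → Q; chars LQ.
Square: 13.26/2 → 6, 2.88/1 → 2; chars 62.

LQ62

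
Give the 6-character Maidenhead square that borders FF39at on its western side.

FF29xt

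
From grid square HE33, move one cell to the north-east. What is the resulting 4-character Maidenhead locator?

HE44

Longitude square 3; +1 → 4.
Latitude square 3; +1 → 4.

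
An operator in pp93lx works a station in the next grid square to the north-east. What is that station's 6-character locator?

PP94ma

Longitude subsquare l = 11; +1 → 12 = m.
Latitude subsquare x = 23; +1 → 24, wraps to 0 = a, carry into square.
Latitude square 3; +1 → 4.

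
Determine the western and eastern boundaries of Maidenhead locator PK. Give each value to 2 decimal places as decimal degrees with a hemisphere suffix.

Field P=15, K=10: +15·20° lon, +10·10° lat → SW at lon 120°, lat 10°.
Cell spans 20° lon × 10° lat.
west 120.00° E, east 140.00° E.

120.00° E, 140.00° E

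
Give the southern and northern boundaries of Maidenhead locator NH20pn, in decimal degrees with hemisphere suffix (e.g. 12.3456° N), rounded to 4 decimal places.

19.4583° S, 19.4167° S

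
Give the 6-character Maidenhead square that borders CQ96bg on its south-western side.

CQ96af

Longitude subsquare b = 1; −1 → 0 = a.
Latitude subsquare g = 6; −1 → 5 = f.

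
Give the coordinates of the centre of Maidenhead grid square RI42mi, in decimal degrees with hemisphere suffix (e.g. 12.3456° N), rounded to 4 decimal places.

7.6458° S, 169.0417° E

Field R=17, I=8: +17·20° lon, +8·10° lat → SW at lon 160°, lat -10°.
Square 4, 2: +4·2° lon, +2·1° lat → SW at lon 168°, lat -8°.
Subsquare m=12, i=8: +12·0.0833333° lon, +8·0.0416667° lat → SW at lon 169°, lat -7.66667°.
Cell spans 0.0833333° lon × 0.0416667° lat. Centre is SW corner plus half of each.
latitude 7.6458° S, longitude 169.0417° E.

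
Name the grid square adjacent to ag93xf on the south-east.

Longitude subsquare x = 23; +1 → 24, wraps to 0 = a, carry into square.
Longitude square 9; +1 → 10, wraps to 0, carry into field.
Longitude field A = 0; +1 → 1 = B.
Latitude subsquare f = 5; −1 → 4 = e.

BG03ae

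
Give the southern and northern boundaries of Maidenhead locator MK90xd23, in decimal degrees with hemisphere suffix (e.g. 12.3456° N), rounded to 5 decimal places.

10.13750° N, 10.14167° N

Field M=12, K=10: +12·20° lon, +10·10° lat → SW at lon 60°, lat 10°.
Square 9, 0: +9·2° lon, +0·1° lat → SW at lon 78°, lat 10°.
Subsquare x=23, d=3: +23·0.0833333° lon, +3·0.0416667° lat → SW at lon 79.9167°, lat 10.125°.
Extended square 2, 3: +2·0.00833333° lon, +3·0.00416667° lat → SW at lon 79.9333°, lat 10.1375°.
Cell spans 0.00833333° lon × 0.00416667° lat.
south 10.13750° N, north 10.14167° N.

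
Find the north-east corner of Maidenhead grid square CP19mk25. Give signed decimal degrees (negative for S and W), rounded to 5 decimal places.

Field C=2, P=15: +2·20° lon, +15·10° lat → SW at lon -140°, lat 60°.
Square 1, 9: +1·2° lon, +9·1° lat → SW at lon -138°, lat 69°.
Subsquare m=12, k=10: +12·0.0833333° lon, +10·0.0416667° lat → SW at lon -137°, lat 69.4167°.
Extended square 2, 5: +2·0.00833333° lon, +5·0.00416667° lat → SW at lon -136.983°, lat 69.4375°.
Cell spans 0.00833333° lon × 0.00416667° lat. NE corner is SW corner plus one full cell.
latitude 69.44167, longitude -136.97500.

69.44167, -136.97500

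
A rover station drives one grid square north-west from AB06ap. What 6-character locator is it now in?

Longitude subsquare a = 0; −1 → -1, wraps to 23 = x, carry into square.
Longitude square 0; −1 → -1, wraps to 9, carry into field.
Longitude field A = 0; −1 → -1, wraps to 17 = R, wrapping around the antimeridian.
Latitude subsquare p = 15; +1 → 16 = q.

RB96xq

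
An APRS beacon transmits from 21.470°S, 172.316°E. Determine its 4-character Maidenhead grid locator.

Offset from 180°W / 90°S: lon 352.32°, lat 68.53°.
Field: lon ⌊352.32/20⌋ = 17 → R; lat ⌊68.53/10⌋ = 6 → G.
Square: lon ⌊12.32/2⌋ = 6; lat ⌊8.53/1⌋ = 8.

RG68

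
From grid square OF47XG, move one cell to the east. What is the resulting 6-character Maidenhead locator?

OF57ag

Longitude subsquare x = 23; +1 → 24, wraps to 0 = a, carry into square.
Longitude square 4; +1 → 5.
The latitude characters are unchanged.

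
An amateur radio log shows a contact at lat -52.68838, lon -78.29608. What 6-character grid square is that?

Offset from 180°W / 90°S: lon 101.7039°, lat 37.3116°.
Field: 101.7039/20 → 5 → F, 37.3116/10 → 3 → D; chars FD.
Square: 1.7039/2 → 0, 7.3116/1 → 7; chars 07.
Subsquare: 1.7039/0.0833333 → 20 → u, 0.3116/0.0416667 → 7 → h; chars uh.

FD07uh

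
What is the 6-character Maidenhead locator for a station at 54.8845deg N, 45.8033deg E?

LO24vv

Shift to the Maidenhead origin (180°W, 90°S): lon 225.8033, lat 144.8845.
Field (20°×10°, letters A–R): lon ⌊225.8033/20⌋ = 11 → L; lat ⌊144.8845/10⌋ = 14 → O.
Square (2°×1°, digits 0–9): lon ⌊5.8033/2⌋ = 2; lat ⌊4.8845/1⌋ = 4.
Subsquare (5′×2.5′, letters a–x): lon ⌊1.8033/0.0833333⌋ = 21 → v; lat ⌊0.8845/0.0416667⌋ = 21 → v.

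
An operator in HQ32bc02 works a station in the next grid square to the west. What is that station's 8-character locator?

HQ32ac92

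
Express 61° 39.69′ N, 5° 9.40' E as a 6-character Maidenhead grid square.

JP21np

Shift to the Maidenhead origin (180°W, 90°S): lon 185.1567, lat 151.6615.
Field: lon ⌊185.1567/20⌋ = 9 → J; lat ⌊151.6615/10⌋ = 15 → P.
Square: lon ⌊5.1567/2⌋ = 2; lat ⌊1.6615/1⌋ = 1.
Subsquare: lon ⌊1.1567/0.0833333⌋ = 13 → n; lat ⌊0.6615/0.0416667⌋ = 15 → p.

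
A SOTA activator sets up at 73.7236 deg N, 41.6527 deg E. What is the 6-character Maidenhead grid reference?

LQ03tr

Offset from 180°W / 90°S: lon 221.6527°, lat 163.7236°.
Field (20°×10°, letters A–R): 221.6527/20 → 11 → L, 163.7236/10 → 16 → Q; chars LQ.
Square (2°×1°, digits 0–9): 1.6527/2 → 0, 3.7236/1 → 3; chars 03.
Subsquare (5′×2.5′, letters a–x): 1.6527/0.0833333 → 19 → t, 0.7236/0.0416667 → 17 → r; chars tr.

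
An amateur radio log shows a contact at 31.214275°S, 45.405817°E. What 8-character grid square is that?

LF28qs88

Add 180° to longitude and 90° to latitude: 225.40582, 58.78572.
Field: 225.40582/20 → 11 → L, 58.78572/10 → 5 → F; chars LF.
Square: 5.40582/2 → 2, 8.78572/1 → 8; chars 28.
Subsquare: 1.40582/0.0833333 → 16 → q, 0.78572/0.0416667 → 18 → s; chars qs.
Extended square: 0.07248/0.00833333 → 8, 0.03572/0.00416667 → 8; chars 88.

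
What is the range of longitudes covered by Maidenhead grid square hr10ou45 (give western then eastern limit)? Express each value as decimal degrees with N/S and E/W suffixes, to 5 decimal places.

36.80000° W, 36.79167° W

Field H=7, R=17: +7·20° lon, +17·10° lat → SW at lon -40°, lat 80°.
Square 1, 0: +1·2° lon, +0·1° lat → SW at lon -38°, lat 80°.
Subsquare o=14, u=20: +14·0.0833333° lon, +20·0.0416667° lat → SW at lon -36.8333°, lat 80.8333°.
Extended square 4, 5: +4·0.00833333° lon, +5·0.00416667° lat → SW at lon -36.8°, lat 80.8542°.
Cell spans 0.00833333° lon × 0.00416667° lat.
west 36.80000° W, east 36.79167° W.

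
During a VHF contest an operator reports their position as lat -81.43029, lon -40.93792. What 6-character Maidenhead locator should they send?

Shift to the Maidenhead origin (180°W, 90°S): lon 139.0621, lat 8.5697.
Field: 139.0621/20 → 6 → G, 8.5697/10 → 0 → A; chars GA.
Square: 19.0621/2 → 9, 8.5697/1 → 8; chars 98.
Subsquare: 1.0621/0.0833333 → 12 → m, 0.5697/0.0416667 → 13 → n; chars mn.

GA98mn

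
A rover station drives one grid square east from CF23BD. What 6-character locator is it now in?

Longitude subsquare b = 1; +1 → 2 = c.
The latitude characters are unchanged.

CF23cd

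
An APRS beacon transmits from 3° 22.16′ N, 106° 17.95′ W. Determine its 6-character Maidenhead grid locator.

Add 180° to longitude and 90° to latitude: 73.7008, 93.3693.
Field (20°×10°, letters A–R): 73.7008/20 → 3 → D, 93.3693/10 → 9 → J; chars DJ.
Square (2°×1°, digits 0–9): 13.7008/2 → 6, 3.3693/1 → 3; chars 63.
Subsquare (5′×2.5′, letters a–x): 1.7008/0.0833333 → 20 → u, 0.3693/0.0416667 → 8 → i; chars ui.

DJ63ui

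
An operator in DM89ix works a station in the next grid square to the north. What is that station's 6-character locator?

DN80ia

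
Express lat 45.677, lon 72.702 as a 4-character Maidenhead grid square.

MN65

Offset from 180°W / 90°S: lon 252.70°, lat 135.68°.
Field: lon ⌊252.70/20⌋ = 12 → M; lat ⌊135.68/10⌋ = 13 → N.
Square: lon ⌊12.70/2⌋ = 6; lat ⌊5.68/1⌋ = 5.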